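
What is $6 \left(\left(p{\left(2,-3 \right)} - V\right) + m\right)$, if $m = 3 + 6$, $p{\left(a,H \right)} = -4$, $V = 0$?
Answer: $30$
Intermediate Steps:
$m = 9$
$6 \left(\left(p{\left(2,-3 \right)} - V\right) + m\right) = 6 \left(\left(-4 - 0\right) + 9\right) = 6 \left(\left(-4 + 0\right) + 9\right) = 6 \left(-4 + 9\right) = 6 \cdot 5 = 30$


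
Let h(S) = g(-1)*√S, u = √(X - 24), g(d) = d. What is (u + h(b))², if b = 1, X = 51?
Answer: 28 - 6*√3 ≈ 17.608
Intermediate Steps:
u = 3*√3 (u = √(51 - 24) = √27 = 3*√3 ≈ 5.1962)
h(S) = -√S
(u + h(b))² = (3*√3 - √1)² = (3*√3 - 1*1)² = (3*√3 - 1)² = (-1 + 3*√3)²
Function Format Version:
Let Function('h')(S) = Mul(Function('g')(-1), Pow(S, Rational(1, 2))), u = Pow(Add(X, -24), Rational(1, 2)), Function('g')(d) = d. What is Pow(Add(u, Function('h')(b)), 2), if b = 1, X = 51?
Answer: Add(28, Mul(-6, Pow(3, Rational(1, 2)))) ≈ 17.608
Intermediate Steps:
u = Mul(3, Pow(3, Rational(1, 2))) (u = Pow(Add(51, -24), Rational(1, 2)) = Pow(27, Rational(1, 2)) = Mul(3, Pow(3, Rational(1, 2))) ≈ 5.1962)
Function('h')(S) = Mul(-1, Pow(S, Rational(1, 2)))
Pow(Add(u, Function('h')(b)), 2) = Pow(Add(Mul(3, Pow(3, Rational(1, 2))), Mul(-1, Pow(1, Rational(1, 2)))), 2) = Pow(Add(Mul(3, Pow(3, Rational(1, 2))), Mul(-1, 1)), 2) = Pow(Add(Mul(3, Pow(3, Rational(1, 2))), -1), 2) = Pow(Add(-1, Mul(3, Pow(3, Rational(1, 2)))), 2)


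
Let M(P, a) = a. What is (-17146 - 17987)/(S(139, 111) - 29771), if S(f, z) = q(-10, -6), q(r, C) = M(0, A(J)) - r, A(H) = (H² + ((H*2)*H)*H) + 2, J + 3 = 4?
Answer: 35133/29756 ≈ 1.1807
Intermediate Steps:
J = 1 (J = -3 + 4 = 1)
A(H) = 2 + H² + 2*H³ (A(H) = (H² + ((2*H)*H)*H) + 2 = (H² + (2*H²)*H) + 2 = (H² + 2*H³) + 2 = 2 + H² + 2*H³)
q(r, C) = 5 - r (q(r, C) = (2 + 1² + 2*1³) - r = (2 + 1 + 2*1) - r = (2 + 1 + 2) - r = 5 - r)
S(f, z) = 15 (S(f, z) = 5 - 1*(-10) = 5 + 10 = 15)
(-17146 - 17987)/(S(139, 111) - 29771) = (-17146 - 17987)/(15 - 29771) = -35133/(-29756) = -35133*(-1/29756) = 35133/29756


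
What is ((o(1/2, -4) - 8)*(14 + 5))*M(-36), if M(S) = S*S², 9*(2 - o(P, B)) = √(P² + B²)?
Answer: 5318784 + 49248*√65 ≈ 5.7158e+6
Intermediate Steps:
o(P, B) = 2 - √(B² + P²)/9 (o(P, B) = 2 - √(P² + B²)/9 = 2 - √(B² + P²)/9)
M(S) = S³
((o(1/2, -4) - 8)*(14 + 5))*M(-36) = (((2 - √((-4)² + (1/2)²)/9) - 8)*(14 + 5))*(-36)³ = (((2 - √(16 + (½)²)/9) - 8)*19)*(-46656) = (((2 - √(16 + ¼)/9) - 8)*19)*(-46656) = (((2 - √65/18) - 8)*19)*(-46656) = ((-6 - √65/18)*19)*(-46656) = (-114 - 19*√65/18)*(-46656) = 5318784 + 49248*√65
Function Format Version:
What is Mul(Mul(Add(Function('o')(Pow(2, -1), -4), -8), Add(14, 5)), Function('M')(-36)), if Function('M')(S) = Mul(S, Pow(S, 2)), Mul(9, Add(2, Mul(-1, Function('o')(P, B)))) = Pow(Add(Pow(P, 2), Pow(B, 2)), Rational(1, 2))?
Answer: Add(5318784, Mul(49248, Pow(65, Rational(1, 2)))) ≈ 5.7158e+6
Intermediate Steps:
Function('o')(P, B) = Add(2, Mul(Rational(-1, 9), Pow(Add(Pow(B, 2), Pow(P, 2)), Rational(1, 2)))) (Function('o')(P, B) = Add(2, Mul(Rational(-1, 9), Pow(Add(Pow(P, 2), Pow(B, 2)), Rational(1, 2)))) = Add(2, Mul(Rational(-1, 9), Pow(Add(Pow(B, 2), Pow(P, 2)), Rational(1, 2)))))
Function('M')(S) = Pow(S, 3)
Mul(Mul(Add(Function('o')(Pow(2, -1), -4), -8), Add(14, 5)), Function('M')(-36)) = Mul(Mul(Add(Add(2, Mul(Rational(-1, 9), Pow(Add(Pow(-4, 2), Pow(Pow(2, -1), 2)), Rational(1, 2)))), -8), Add(14, 5)), Pow(-36, 3)) = Mul(Mul(Add(Add(2, Mul(Rational(-1, 9), Pow(Add(16, Pow(Rational(1, 2), 2)), Rational(1, 2)))), -8), 19), -46656) = Mul(Mul(Add(Add(2, Mul(Rational(-1, 9), Pow(Add(16, Rational(1, 4)), Rational(1, 2)))), -8), 19), -46656) = Mul(Mul(Add(Add(2, Mul(Rational(-1, 9), Pow(Rational(65, 4), Rational(1, 2)))), -8), 19), -46656) = Mul(Mul(Add(Add(2, Mul(Rational(-1, 9), Mul(Rational(1, 2), Pow(65, Rational(1, 2))))), -8), 19), -46656) = Mul(Mul(Add(Add(2, Mul(Rational(-1, 18), Pow(65, Rational(1, 2)))), -8), 19), -46656) = Mul(Mul(Add(-6, Mul(Rational(-1, 18), Pow(65, Rational(1, 2)))), 19), -46656) = Mul(Add(-114, Mul(Rational(-19, 18), Pow(65, Rational(1, 2)))), -46656) = Add(5318784, Mul(49248, Pow(65, Rational(1, 2))))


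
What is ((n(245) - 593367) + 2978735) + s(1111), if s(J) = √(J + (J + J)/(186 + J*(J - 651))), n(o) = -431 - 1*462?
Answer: 2384475 + 2*√18149122059618/255623 ≈ 2.3845e+6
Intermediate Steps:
n(o) = -893 (n(o) = -431 - 462 = -893)
s(J) = √(J + 2*J/(186 + J*(-651 + J))) (s(J) = √(J + (2*J)/(186 + J*(-651 + J))) = √(J + 2*J/(186 + J*(-651 + J))))
((n(245) - 593367) + 2978735) + s(1111) = ((-893 - 593367) + 2978735) + √(1111*(188 + 1111² - 651*1111)/(186 + 1111² - 651*1111)) = (-594260 + 2978735) + √(1111*(188 + 1234321 - 723261)/(186 + 1234321 - 723261)) = 2384475 + √(1111*511248/511246) = 2384475 + √(1111*(1/511246)*511248) = 2384475 + √(283998264/255623) = 2384475 + 2*√18149122059618/255623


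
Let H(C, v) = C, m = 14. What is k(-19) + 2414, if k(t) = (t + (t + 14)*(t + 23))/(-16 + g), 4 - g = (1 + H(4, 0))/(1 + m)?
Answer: 89435/37 ≈ 2417.2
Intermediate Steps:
g = 11/3 (g = 4 - (1 + 4)/(1 + 14) = 4 - 5/15 = 4 - 1*⅓ = 4 - ⅓ = 11/3 ≈ 3.6667)
k(t) = -3*t/37 - 3*(14 + t)*(23 + t)/37 (k(t) = (t + (t + 14)*(t + 23))/(-16 + 11/3) = (t + (14 + t)*(23 + t))/(-37/3) = (t + (14 + t)*(23 + t))*(-3/37) = -3*t/37 - 3*(14 + t)*(23 + t)/37)
k(-19) + 2414 = (-966/37 - 114/37*(-19) - 3/37*(-19)²) + 2414 = (-966/37 + 2166/37 - 3/37*361) + 2414 = (-966/37 + 2166/37 - 1083/37) + 2414 = 117/37 + 2414 = 89435/37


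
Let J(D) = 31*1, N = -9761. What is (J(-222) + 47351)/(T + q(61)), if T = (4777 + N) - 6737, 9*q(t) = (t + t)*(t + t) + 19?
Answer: -213219/45293 ≈ -4.7076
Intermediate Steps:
q(t) = 19/9 + 4*t**2/9 (q(t) = ((t + t)*(t + t) + 19)/9 = ((2*t)*(2*t) + 19)/9 = (4*t**2 + 19)/9 = (19 + 4*t**2)/9 = 19/9 + 4*t**2/9)
J(D) = 31
T = -11721 (T = (4777 - 9761) - 6737 = -4984 - 6737 = -11721)
(J(-222) + 47351)/(T + q(61)) = (31 + 47351)/(-11721 + (19/9 + (4/9)*61**2)) = 47382/(-11721 + (19/9 + (4/9)*3721)) = 47382/(-11721 + (19/9 + 14884/9)) = 47382/(-11721 + 14903/9) = 47382/(-90586/9) = 47382*(-9/90586) = -213219/45293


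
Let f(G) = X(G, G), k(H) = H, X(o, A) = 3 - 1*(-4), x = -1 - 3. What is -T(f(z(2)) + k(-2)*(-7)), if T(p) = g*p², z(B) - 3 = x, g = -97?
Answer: 42777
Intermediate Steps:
x = -4
X(o, A) = 7 (X(o, A) = 3 + 4 = 7)
z(B) = -1 (z(B) = 3 - 4 = -1)
f(G) = 7
T(p) = -97*p²
-T(f(z(2)) + k(-2)*(-7)) = -(-97)*(7 - 2*(-7))² = -(-97)*(7 + 14)² = -(-97)*21² = -(-97)*441 = -1*(-42777) = 42777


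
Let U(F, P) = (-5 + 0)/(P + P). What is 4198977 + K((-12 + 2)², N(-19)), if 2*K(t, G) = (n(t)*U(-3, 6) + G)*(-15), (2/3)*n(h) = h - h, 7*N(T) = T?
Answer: 58785963/14 ≈ 4.1990e+6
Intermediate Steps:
N(T) = T/7
n(h) = 0 (n(h) = 3*(h - h)/2 = (3/2)*0 = 0)
U(F, P) = -5/(2*P) (U(F, P) = -5*1/(2*P) = -5/(2*P))
K(t, G) = -15*G/2 (K(t, G) = ((0*(-5/2/6) + G)*(-15))/2 = ((0*(-5/2*⅙) + G)*(-15))/2 = ((0*(-5/12) + G)*(-15))/2 = ((0 + G)*(-15))/2 = (G*(-15))/2 = (-15*G)/2 = -15*G/2)
4198977 + K((-12 + 2)², N(-19)) = 4198977 - 15*(-19)/14 = 4198977 - 15/2*(-19/7) = 4198977 + 285/14 = 58785963/14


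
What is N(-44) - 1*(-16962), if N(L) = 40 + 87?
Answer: 17089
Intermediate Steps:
N(L) = 127
N(-44) - 1*(-16962) = 127 - 1*(-16962) = 127 + 16962 = 17089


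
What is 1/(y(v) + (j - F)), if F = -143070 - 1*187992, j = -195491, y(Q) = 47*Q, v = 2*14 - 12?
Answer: 1/136323 ≈ 7.3355e-6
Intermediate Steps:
v = 16 (v = 28 - 12 = 16)
F = -331062 (F = -143070 - 187992 = -331062)
1/(y(v) + (j - F)) = 1/(47*16 + (-195491 - 1*(-331062))) = 1/(752 + (-195491 + 331062)) = 1/(752 + 135571) = 1/136323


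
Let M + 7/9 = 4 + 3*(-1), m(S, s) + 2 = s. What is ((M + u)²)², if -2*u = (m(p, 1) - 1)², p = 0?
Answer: 65536/6561 ≈ 9.9887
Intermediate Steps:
m(S, s) = -2 + s
M = 2/9 (M = -7/9 + (4 + 3*(-1)) = -7/9 + (4 - 3) = -7/9 + 1 = 2/9 ≈ 0.22222)
u = -2 (u = -((-2 + 1) - 1)²/2 = -(-1 - 1)²/2 = -½*(-2)² = -½*4 = -2)
((M + u)²)² = ((2/9 - 2)²)² = ((-16/9)²)² = (256/81)² = 65536/6561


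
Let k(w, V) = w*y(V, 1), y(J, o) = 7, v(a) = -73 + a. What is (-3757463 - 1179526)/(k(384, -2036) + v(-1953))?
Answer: -4936989/662 ≈ -7457.7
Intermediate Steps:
k(w, V) = 7*w (k(w, V) = w*7 = 7*w)
(-3757463 - 1179526)/(k(384, -2036) + v(-1953)) = (-3757463 - 1179526)/(7*384 + (-73 - 1953)) = -4936989/(2688 - 2026) = -4936989/662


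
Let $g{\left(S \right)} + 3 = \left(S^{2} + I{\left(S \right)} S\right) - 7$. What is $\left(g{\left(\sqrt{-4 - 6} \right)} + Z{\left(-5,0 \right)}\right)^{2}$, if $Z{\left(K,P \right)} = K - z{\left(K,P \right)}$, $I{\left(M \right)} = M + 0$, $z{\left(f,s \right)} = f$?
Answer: $900$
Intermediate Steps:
$I{\left(M \right)} = M$
$Z{\left(K,P \right)} = 0$ ($Z{\left(K,P \right)} = K - K = 0$)
$g{\left(S \right)} = -10 + 2 S^{2}$ ($g{\left(S \right)} = -3 - \left(7 - S^{2} - S S\right) = -3 + \left(\left(S^{2} + S^{2}\right) - 7\right) = -3 + \left(2 S^{2} - 7\right) = -3 + \left(-7 + 2 S^{2}\right) = -10 + 2 S^{2}$)
$\left(g{\left(\sqrt{-4 - 6} \right)} + Z{\left(-5,0 \right)}\right)^{2} = \left(\left(-10 + 2 \left(\sqrt{-4 - 6}\right)^{2}\right) + 0\right)^{2} = \left(\left(-10 + 2 \left(\sqrt{-10}\right)^{2}\right) + 0\right)^{2} = \left(\left(-10 + 2 \left(i \sqrt{10}\right)^{2}\right) + 0\right)^{2} = \left(\left(-10 + 2 \left(-10\right)\right) + 0\right)^{2} = \left(\left(-10 - 20\right) + 0\right)^{2} = \left(-30 + 0\right)^{2} = \left(-30\right)^{2} = 900$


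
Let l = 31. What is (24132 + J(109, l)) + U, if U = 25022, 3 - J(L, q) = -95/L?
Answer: 5358208/109 ≈ 49158.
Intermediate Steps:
J(L, q) = 3 + 95/L (J(L, q) = 3 - (-95)/L = 3 + 95/L)
(24132 + J(109, l)) + U = (24132 + (3 + 95/109)) + 25022 = (24132 + 422/109) + 25022 = 2630810/109 + 25022 = 5358208/109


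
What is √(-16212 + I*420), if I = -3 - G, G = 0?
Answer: 8*I*√273 ≈ 132.18*I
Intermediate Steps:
I = -3 (I = -3 - 1*0 = -3 + 0 = -3)
√(-16212 + I*420) = √(-16212 - 3*420) = √(-16212 - 1260) = √(-17472) = 8*I*√273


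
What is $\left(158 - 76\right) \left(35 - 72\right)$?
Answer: $-3034$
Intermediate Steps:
$\left(158 - 76\right) \left(35 - 72\right) = 82 \left(35 - 72\right) = 82 \left(-37\right) = -3034$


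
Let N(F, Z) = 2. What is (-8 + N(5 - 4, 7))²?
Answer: 36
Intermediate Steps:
(-8 + N(5 - 4, 7))² = (-8 + 2)² = (-6)² = 36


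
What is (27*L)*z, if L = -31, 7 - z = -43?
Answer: -41850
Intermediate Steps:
z = 50 (z = 7 - 1*(-43) = 7 + 43 = 50)
(27*L)*z = (27*(-31))*50 = -837*50 = -41850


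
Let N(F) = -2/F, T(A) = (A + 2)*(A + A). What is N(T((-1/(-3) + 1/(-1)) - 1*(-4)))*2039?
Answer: -18351/160 ≈ -114.69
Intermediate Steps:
T(A) = 2*A*(2 + A) (T(A) = (2 + A)*(2*A) = 2*A*(2 + A))
N(T((-1/(-3) + 1/(-1)) - 1*(-4)))*2039 = -2*1/(2*(2 + ((-1/(-3) + 1/(-1)) - 1*(-4)))*((-1/(-3) + 1/(-1)) - 1*(-4)))*2039 = -2*1/(2*(2 + ((-1*(-⅓) + 1*(-1)) + 4))*((-1*(-⅓) + 1*(-1)) + 4))*2039 = -2*1/(2*(2 + ((⅓ - 1) + 4))*((⅓ - 1) + 4))*2039 = -2*1/(2*(2 + (-⅔ + 4))*(-⅔ + 4))*2039 = -2*3/(20*(2 + 10/3))*2039 = -2/(2*(10/3)*(16/3))*2039 = -2/320/9*2039 = -2*9/320*2039 = -9/160*2039 = -18351/160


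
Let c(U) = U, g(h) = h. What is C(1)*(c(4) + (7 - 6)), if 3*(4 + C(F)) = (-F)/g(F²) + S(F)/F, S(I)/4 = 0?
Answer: -65/3 ≈ -21.667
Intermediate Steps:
S(I) = 0 (S(I) = 4*0 = 0)
C(F) = -4 - 1/(3*F) (C(F) = -4 + ((-F)/(F²) + 0/F)/3 = -4 + ((-F)/F² + 0)/3 = -4 + (-1/F + 0)/3 = -4 + (-1/F)/3 = -4 - 1/(3*F))
C(1)*(c(4) + (7 - 6)) = (-4 - ⅓/1)*(4 + (7 - 6)) = (-4 - ⅓*1)*(4 + 1) = (-4 - ⅓)*5 = -13/3*5 = -65/3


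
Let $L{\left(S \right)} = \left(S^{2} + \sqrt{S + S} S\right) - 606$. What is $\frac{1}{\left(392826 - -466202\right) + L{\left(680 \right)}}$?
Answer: $\frac{660411}{871970945842} - \frac{680 \sqrt{85}}{435985472921} \approx 7.43 \cdot 10^{-7}$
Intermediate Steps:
$L{\left(S \right)} = -606 + S^{2} + \sqrt{2} S^{\frac{3}{2}}$ ($L{\left(S \right)} = \left(S^{2} + \sqrt{2 S} S\right) - 606 = \left(S^{2} + \sqrt{2} \sqrt{S} S\right) - 606 = \left(S^{2} + \sqrt{2} S^{\frac{3}{2}}\right) - 606 = -606 + S^{2} + \sqrt{2} S^{\frac{3}{2}}$)
$\frac{1}{\left(392826 - -466202\right) + L{\left(680 \right)}} = \frac{1}{\left(392826 - -466202\right) + \left(-606 + 680^{2} + \sqrt{2} \cdot 680^{\frac{3}{2}}\right)} = \frac{1}{\left(392826 + 466202\right) + \left(-606 + 462400 + \sqrt{2} \cdot 1360 \sqrt{170}\right)} = \frac{1}{859028 + \left(-606 + 462400 + 2720 \sqrt{85}\right)} = \frac{1}{859028 + \left(461794 + 2720 \sqrt{85}\right)} = \frac{1}{1320822 + 2720 \sqrt{85}}$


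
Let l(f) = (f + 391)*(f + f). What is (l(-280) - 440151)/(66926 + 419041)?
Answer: -167437/161989 ≈ -1.0336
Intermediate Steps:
l(f) = 2*f*(391 + f) (l(f) = (391 + f)*(2*f) = 2*f*(391 + f))
(l(-280) - 440151)/(66926 + 419041) = (2*(-280)*(391 - 280) - 440151)/(66926 + 419041) = (2*(-280)*111 - 440151)/485967 = (-62160 - 440151)*(1/485967) = -502311*1/485967 = -167437/161989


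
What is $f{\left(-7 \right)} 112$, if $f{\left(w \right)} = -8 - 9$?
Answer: $-1904$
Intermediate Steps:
$f{\left(w \right)} = -17$ ($f{\left(w \right)} = -8 - 9 = -17$)
$f{\left(-7 \right)} 112 = \left(-17\right) 112 = -1904$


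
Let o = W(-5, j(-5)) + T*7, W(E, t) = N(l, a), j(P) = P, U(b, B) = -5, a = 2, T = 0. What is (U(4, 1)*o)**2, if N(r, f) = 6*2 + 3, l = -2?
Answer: 5625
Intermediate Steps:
N(r, f) = 15 (N(r, f) = 12 + 3 = 15)
W(E, t) = 15
o = 15 (o = 15 + 0*7 = 15 + 0 = 15)
(U(4, 1)*o)**2 = (-5*15)**2 = (-75)**2 = 5625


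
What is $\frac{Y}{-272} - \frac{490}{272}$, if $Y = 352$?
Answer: $- \frac{421}{136} \approx -3.0956$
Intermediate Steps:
$\frac{Y}{-272} - \frac{490}{272} = \frac{352}{-272} - \frac{490}{272} = 352 \left(- \frac{1}{272}\right) - \frac{245}{136} = - \frac{22}{17} - \frac{245}{136} = - \frac{421}{136}$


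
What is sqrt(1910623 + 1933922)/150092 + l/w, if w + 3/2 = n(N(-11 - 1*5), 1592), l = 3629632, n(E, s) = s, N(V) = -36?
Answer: 7259264/3181 + sqrt(3844545)/150092 ≈ 2282.1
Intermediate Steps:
w = 3181/2 (w = -3/2 + 1592 = 3181/2 ≈ 1590.5)
sqrt(1910623 + 1933922)/150092 + l/w = sqrt(1910623 + 1933922)/150092 + 3629632/(3181/2) = sqrt(3844545)*(1/150092) + 3629632*(2/3181) = sqrt(3844545)/150092 + 7259264/3181 = 7259264/3181 + sqrt(3844545)/150092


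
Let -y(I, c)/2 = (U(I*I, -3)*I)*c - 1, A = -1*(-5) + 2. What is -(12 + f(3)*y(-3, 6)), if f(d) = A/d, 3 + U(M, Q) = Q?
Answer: 1462/3 ≈ 487.33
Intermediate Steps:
U(M, Q) = -3 + Q
A = 7 (A = 5 + 2 = 7)
y(I, c) = 2 + 12*I*c (y(I, c) = -2*(((-3 - 3)*I)*c - 1) = -2*((-6*I)*c - 1) = -2*(-6*I*c - 1) = -2*(-1 - 6*I*c) = 2 + 12*I*c)
f(d) = 7/d
-(12 + f(3)*y(-3, 6)) = -(12 + (7/3)*(2 + 12*(-3)*6)) = -(12 + (7*(1/3))*(2 - 216)) = -(12 + (7/3)*(-214)) = -(12 - 1498/3) = -1*(-1462/3) = 1462/3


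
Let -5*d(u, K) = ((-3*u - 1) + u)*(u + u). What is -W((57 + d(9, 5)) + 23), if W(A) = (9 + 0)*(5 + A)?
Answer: -6903/5 ≈ -1380.6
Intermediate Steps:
d(u, K) = -2*u*(-1 - 2*u)/5 (d(u, K) = -((-3*u - 1) + u)*(u + u)/5 = -((-1 - 3*u) + u)*2*u/5 = -(-1 - 2*u)*2*u/5 = -2*u*(-1 - 2*u)/5)
W(A) = 45 + 9*A (W(A) = 9*(5 + A) = 45 + 9*A)
-W((57 + d(9, 5)) + 23) = -(45 + 9*((57 + (⅖)*9*(1 + 2*9)) + 23)) = -(45 + 9*((57 + (⅖)*9*(1 + 18)) + 23)) = -(45 + 9*((57 + (⅖)*9*19) + 23)) = -(45 + 9*((57 + 342/5) + 23)) = -(45 + 9*(627/5 + 23)) = -(45 + 9*(742/5)) = -(45 + 6678/5) = -1*6903/5 = -6903/5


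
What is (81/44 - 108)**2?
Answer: 21818241/1936 ≈ 11270.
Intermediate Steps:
(81/44 - 108)**2 = (-4671/44)**2 = 21818241/1936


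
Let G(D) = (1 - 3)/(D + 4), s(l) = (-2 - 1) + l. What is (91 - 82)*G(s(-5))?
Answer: 9/2 ≈ 4.5000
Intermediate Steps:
s(l) = -3 + l
G(D) = -2/(4 + D)
(91 - 82)*G(s(-5)) = (91 - 82)*(-2/(4 + (-3 - 5))) = 9*(-2/(4 - 8)) = 9*(-2/(-4)) = 9*(-2*(-¼)) = 9*(½) = 9/2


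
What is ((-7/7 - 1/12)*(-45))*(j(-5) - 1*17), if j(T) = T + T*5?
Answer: -9165/4 ≈ -2291.3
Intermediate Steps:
j(T) = 6*T (j(T) = T + 5*T = 6*T)
((-7/7 - 1/12)*(-45))*(j(-5) - 1*17) = ((-7/7 - 1/12)*(-45))*(6*(-5) - 1*17) = ((-7*⅐ - 1*1/12)*(-45))*(-30 - 17) = ((-1 - 1/12)*(-45))*(-47) = -13/12*(-45)*(-47) = (195/4)*(-47) = -9165/4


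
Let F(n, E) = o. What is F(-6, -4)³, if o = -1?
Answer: -1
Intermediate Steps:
F(n, E) = -1
F(-6, -4)³ = (-1)³ = -1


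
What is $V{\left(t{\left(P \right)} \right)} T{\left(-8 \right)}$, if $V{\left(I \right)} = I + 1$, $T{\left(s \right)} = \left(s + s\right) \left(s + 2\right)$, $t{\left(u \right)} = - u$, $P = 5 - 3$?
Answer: $-96$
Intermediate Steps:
$P = 2$ ($P = 5 - 3 = 2$)
$T{\left(s \right)} = 2 s \left(2 + s\right)$
$V{\left(I \right)} = 1 + I$
$V{\left(t{\left(P \right)} \right)} T{\left(-8 \right)} = \left(1 - 2\right) 2 \left(-8\right) \left(2 - 8\right) = \left(1 - 2\right) 2 \left(-8\right) \left(-6\right) = \left(-1\right) 96 = -96$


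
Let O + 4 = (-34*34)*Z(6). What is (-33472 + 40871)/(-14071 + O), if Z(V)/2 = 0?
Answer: -7399/14075 ≈ -0.52568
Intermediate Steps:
Z(V) = 0 (Z(V) = 2*0 = 0)
O = -4 (O = -4 - 34*34*0 = -4 - 1156*0 = -4 + 0 = -4)
(-33472 + 40871)/(-14071 + O) = (-33472 + 40871)/(-14071 - 4) = 7399/(-14075) = 7399*(-1/14075) = -7399/14075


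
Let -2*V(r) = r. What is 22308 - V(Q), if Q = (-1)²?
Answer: 44617/2 ≈ 22309.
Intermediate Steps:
Q = 1
V(r) = -r/2
22308 - V(Q) = 22308 - (-1)/2 = 22308 - 1*(-½) = 22308 + ½ = 44617/2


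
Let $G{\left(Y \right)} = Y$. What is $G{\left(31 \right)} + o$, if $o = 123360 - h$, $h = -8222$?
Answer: $131613$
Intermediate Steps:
$o = 131582$ ($o = 123360 - -8222 = 123360 + 8222 = 131582$)
$G{\left(31 \right)} + o = 31 + 131582 = 131613$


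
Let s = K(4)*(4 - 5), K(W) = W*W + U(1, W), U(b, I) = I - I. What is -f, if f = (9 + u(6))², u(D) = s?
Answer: -49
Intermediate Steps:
U(b, I) = 0
K(W) = W² (K(W) = W*W + 0 = W² + 0 = W²)
s = -16 (s = 4²*(4 - 5) = 16*(-1) = -16)
u(D) = -16
f = 49 (f = (9 - 16)² = (-7)² = 49)
-f = -1*49 = -49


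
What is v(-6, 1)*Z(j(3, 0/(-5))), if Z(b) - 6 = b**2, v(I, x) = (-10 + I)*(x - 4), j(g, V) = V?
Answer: 288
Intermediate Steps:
v(I, x) = (-10 + I)*(-4 + x)
Z(b) = 6 + b**2
v(-6, 1)*Z(j(3, 0/(-5))) = (40 - 10*1 - 4*(-6) - 6*1)*(6 + (0/(-5))**2) = (40 - 10 + 24 - 6)*(6 + (0*(-1/5))**2) = 48*(6 + 0**2) = 48*(6 + 0) = 48*6 = 288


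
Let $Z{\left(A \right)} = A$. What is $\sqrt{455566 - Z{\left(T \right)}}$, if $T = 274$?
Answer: $6 \sqrt{12647} \approx 674.75$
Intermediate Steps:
$\sqrt{455566 - Z{\left(T \right)}} = \sqrt{455566 - 274} = \sqrt{455292} = 6 \sqrt{12647}$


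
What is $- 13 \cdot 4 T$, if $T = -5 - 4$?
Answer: $468$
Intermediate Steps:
$T = -9$ ($T = -5 - 4 = -9$)
$- 13 \cdot 4 T = - 13 \cdot 4 \left(-9\right) = \left(-13\right) \left(-36\right) = 468$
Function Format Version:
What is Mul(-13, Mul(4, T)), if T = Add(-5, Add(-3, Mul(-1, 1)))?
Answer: 468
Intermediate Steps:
T = -9 (T = Add(-5, Add(-3, -1)) = Add(-5, -4) = -9)
Mul(-13, Mul(4, T)) = Mul(-13, Mul(4, -9)) = Mul(-13, -36) = 468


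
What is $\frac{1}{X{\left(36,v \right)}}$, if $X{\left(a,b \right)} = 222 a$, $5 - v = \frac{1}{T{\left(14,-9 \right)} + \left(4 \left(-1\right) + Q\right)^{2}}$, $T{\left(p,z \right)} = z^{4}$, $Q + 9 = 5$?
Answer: $\frac{1}{7992} \approx 0.00012513$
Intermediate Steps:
$Q = -4$ ($Q = -9 + 5 = -4$)
$v = \frac{33124}{6625}$ ($v = 5 - \frac{1}{\left(-9\right)^{4} + \left(4 \left(-1\right) - 4\right)^{2}} = 5 - \frac{1}{6561 + \left(-4 - 4\right)^{2}} = 5 - \frac{1}{6561 + \left(-8\right)^{2}} = 5 - \frac{1}{6561 + 64} = 5 - \frac{1}{6625} = \frac{33124}{6625} \approx 4.9998$)
$\frac{1}{X{\left(36,v \right)}} = \frac{1}{222 \cdot 36} = \frac{1}{7992}$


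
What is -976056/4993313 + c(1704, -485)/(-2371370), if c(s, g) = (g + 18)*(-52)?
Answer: -1217923764806/5920496324405 ≈ -0.20571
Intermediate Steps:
c(s, g) = -936 - 52*g (c(s, g) = (18 + g)*(-52) = -936 - 52*g)
-976056/4993313 + c(1704, -485)/(-2371370) = -976056/4993313 + (-936 - 52*(-485))/(-2371370) = -976056*1/4993313 + (-936 + 25220)*(-1/2371370) = -976056/4993313 + 24284*(-1/2371370) = -976056/4993313 - 12142/1185685 = -1217923764806/5920496324405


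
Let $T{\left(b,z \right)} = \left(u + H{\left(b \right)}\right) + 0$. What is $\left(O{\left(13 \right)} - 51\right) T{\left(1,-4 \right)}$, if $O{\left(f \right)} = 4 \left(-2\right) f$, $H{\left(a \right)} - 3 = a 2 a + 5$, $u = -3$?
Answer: $-1085$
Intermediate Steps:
$H{\left(a \right)} = 8 + 2 a^{2}$ ($H{\left(a \right)} = 3 + \left(a 2 a + 5\right) = 3 + \left(2 a a + 5\right) = 3 + \left(2 a^{2} + 5\right) = 3 + \left(5 + 2 a^{2}\right) = 8 + 2 a^{2}$)
$O{\left(f \right)} = - 8 f$
$T{\left(b,z \right)} = 5 + 2 b^{2}$ ($T{\left(b,z \right)} = \left(-3 + \left(8 + 2 b^{2}\right)\right) + 0 = \left(5 + 2 b^{2}\right) + 0 = 5 + 2 b^{2}$)
$\left(O{\left(13 \right)} - 51\right) T{\left(1,-4 \right)} = \left(\left(-8\right) 13 - 51\right) \left(5 + 2 \cdot 1^{2}\right) = \left(-104 - 51\right) \left(5 + 2 \cdot 1\right) = - 155 \left(5 + 2\right) = \left(-155\right) 7 = -1085$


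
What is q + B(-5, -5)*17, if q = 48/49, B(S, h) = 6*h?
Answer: -24942/49 ≈ -509.02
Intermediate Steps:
q = 48/49 (q = 48*(1/49) = 48/49 ≈ 0.97959)
q + B(-5, -5)*17 = 48/49 + (6*(-5))*17 = 48/49 - 30*17 = 48/49 - 510 = -24942/49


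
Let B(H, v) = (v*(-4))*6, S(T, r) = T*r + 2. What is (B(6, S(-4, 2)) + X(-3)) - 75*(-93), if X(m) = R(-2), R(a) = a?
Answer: 7117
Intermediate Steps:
X(m) = -2
S(T, r) = 2 + T*r
B(H, v) = -24*v (B(H, v) = -4*v*6 = -24*v)
(B(6, S(-4, 2)) + X(-3)) - 75*(-93) = (-24*(2 - 4*2) - 2) - 75*(-93) = (-24*(2 - 8) - 2) + 6975 = (-24*(-6) - 2) + 6975 = (144 - 2) + 6975 = 142 + 6975 = 7117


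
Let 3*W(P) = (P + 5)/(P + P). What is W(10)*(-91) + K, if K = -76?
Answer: -395/4 ≈ -98.750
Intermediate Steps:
W(P) = (5 + P)/(6*P) (W(P) = ((P + 5)/(P + P))/3 = ((5 + P)/((2*P)))/3 = ((5 + P)*(1/(2*P)))/3 = ((5 + P)/(2*P))/3 = (5 + P)/(6*P))
W(10)*(-91) + K = ((⅙)*(5 + 10)/10)*(-91) - 76 = ((⅙)*(⅒)*15)*(-91) - 76 = (¼)*(-91) - 76 = -91/4 - 76 = -395/4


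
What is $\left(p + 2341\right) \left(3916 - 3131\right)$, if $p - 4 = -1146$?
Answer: $941215$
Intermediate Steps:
$p = -1142$ ($p = 4 - 1146 = -1142$)
$\left(p + 2341\right) \left(3916 - 3131\right) = \left(-1142 + 2341\right) \left(3916 - 3131\right) = 1199 \cdot 785 = 941215$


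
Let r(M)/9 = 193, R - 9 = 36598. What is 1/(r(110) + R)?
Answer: 1/38344 ≈ 2.6080e-5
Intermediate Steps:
R = 36607 (R = 9 + 36598 = 36607)
r(M) = 1737 (r(M) = 9*193 = 1737)
1/(r(110) + R) = 1/(1737 + 36607) = 1/38344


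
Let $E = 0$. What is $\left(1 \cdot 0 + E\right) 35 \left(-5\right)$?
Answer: $0$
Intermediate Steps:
$\left(1 \cdot 0 + E\right) 35 \left(-5\right) = \left(1 \cdot 0 + 0\right) 35 \left(-5\right) = \left(0 + 0\right) 35 \left(-5\right) = 0 \cdot 35 \left(-5\right) = 0 \left(-5\right) = 0$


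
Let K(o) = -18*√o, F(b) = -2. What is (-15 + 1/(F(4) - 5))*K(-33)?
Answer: 1908*I*√33/7 ≈ 1565.8*I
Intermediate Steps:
(-15 + 1/(F(4) - 5))*K(-33) = (-15 + 1/(-2 - 5))*(-18*I*√33) = (-15 + 1/(-7))*(-18*I*√33) = (-15 - ⅐)*(-18*I*√33) = -(-1908)*I*√33/7 = 1908*I*√33/7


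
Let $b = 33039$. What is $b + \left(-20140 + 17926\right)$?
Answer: $30825$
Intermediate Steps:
$b + \left(-20140 + 17926\right) = 33039 + \left(-20140 + 17926\right) = 33039 - 2214 = 30825$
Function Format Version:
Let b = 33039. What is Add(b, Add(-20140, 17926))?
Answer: 30825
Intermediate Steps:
Add(b, Add(-20140, 17926)) = Add(33039, Add(-20140, 17926)) = Add(33039, -2214) = 30825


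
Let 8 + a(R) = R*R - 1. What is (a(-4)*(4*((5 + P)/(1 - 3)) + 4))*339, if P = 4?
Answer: -33222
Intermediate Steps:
a(R) = -9 + R**2 (a(R) = -8 + (R*R - 1) = -8 + (R**2 - 1) = -8 + (-1 + R**2) = -9 + R**2)
(a(-4)*(4*((5 + P)/(1 - 3)) + 4))*339 = ((-9 + (-4)**2)*(4*((5 + 4)/(1 - 3)) + 4))*339 = ((-9 + 16)*(4*(9/(-2)) + 4))*339 = (7*(4*(9*(-1/2)) + 4))*339 = (7*(4*(-9/2) + 4))*339 = (7*(-18 + 4))*339 = (7*(-14))*339 = -98*339 = -33222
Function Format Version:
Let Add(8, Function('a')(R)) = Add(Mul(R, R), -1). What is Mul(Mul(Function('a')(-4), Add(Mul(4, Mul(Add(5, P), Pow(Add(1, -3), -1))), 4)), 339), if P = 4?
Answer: -33222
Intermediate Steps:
Function('a')(R) = Add(-9, Pow(R, 2)) (Function('a')(R) = Add(-8, Add(Mul(R, R), -1)) = Add(-8, Add(Pow(R, 2), -1)) = Add(-8, Add(-1, Pow(R, 2))) = Add(-9, Pow(R, 2)))
Mul(Mul(Function('a')(-4), Add(Mul(4, Mul(Add(5, P), Pow(Add(1, -3), -1))), 4)), 339) = Mul(Mul(Add(-9, Pow(-4, 2)), Add(Mul(4, Mul(Add(5, 4), Pow(Add(1, -3), -1))), 4)), 339) = Mul(Mul(Add(-9, 16), Add(Mul(4, Mul(9, Pow(-2, -1))), 4)), 339) = Mul(Mul(7, Add(Mul(4, Mul(9, Rational(-1, 2))), 4)), 339) = Mul(Mul(7, Add(Mul(4, Rational(-9, 2)), 4)), 339) = Mul(Mul(7, Add(-18, 4)), 339) = Mul(Mul(7, -14), 339) = Mul(-98, 339) = -33222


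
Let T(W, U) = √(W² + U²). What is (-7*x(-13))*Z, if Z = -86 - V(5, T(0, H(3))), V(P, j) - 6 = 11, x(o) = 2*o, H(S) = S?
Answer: -18746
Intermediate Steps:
T(W, U) = √(U² + W²)
V(P, j) = 17 (V(P, j) = 6 + 11 = 17)
Z = -103 (Z = -86 - 1*17 = -86 - 17 = -103)
(-7*x(-13))*Z = -14*(-13)*(-103) = -7*(-26)*(-103) = 182*(-103) = -18746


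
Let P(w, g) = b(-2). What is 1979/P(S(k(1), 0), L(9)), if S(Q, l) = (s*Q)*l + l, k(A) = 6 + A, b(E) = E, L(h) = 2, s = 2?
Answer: -1979/2 ≈ -989.50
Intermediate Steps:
S(Q, l) = l + 2*Q*l (S(Q, l) = (2*Q)*l + l = 2*Q*l + l = l + 2*Q*l)
P(w, g) = -2
1979/P(S(k(1), 0), L(9)) = 1979/(-2) = 1979*(-1/2) = -1979/2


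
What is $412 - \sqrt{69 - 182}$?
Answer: $412 - i \sqrt{113} \approx 412.0 - 10.63 i$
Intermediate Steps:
$412 - \sqrt{69 - 182} = 412 - \sqrt{-113} = 412 - i \sqrt{113}$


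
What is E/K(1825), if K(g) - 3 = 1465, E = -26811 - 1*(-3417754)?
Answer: 3390943/1468 ≈ 2309.9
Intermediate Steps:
E = 3390943 (E = -26811 + 3417754 = 3390943)
K(g) = 1468 (K(g) = 3 + 1465 = 1468)
E/K(1825) = 3390943/1468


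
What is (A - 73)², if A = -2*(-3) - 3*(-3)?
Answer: 3364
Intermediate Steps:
A = 15 (A = 6 + 9 = 15)
(A - 73)² = (15 - 73)² = (-58)² = 3364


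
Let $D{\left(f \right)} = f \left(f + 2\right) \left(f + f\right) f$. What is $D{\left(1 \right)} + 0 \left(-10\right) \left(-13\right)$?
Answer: $6$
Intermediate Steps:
$D{\left(f \right)} = 2 f^{3} \left(2 + f\right)$ ($D{\left(f \right)} = f \left(2 + f\right) 2 f f = f 2 f \left(2 + f\right) f = 2 f^{2} \left(2 + f\right) f = 2 f^{3} \left(2 + f\right)$)
$D{\left(1 \right)} + 0 \left(-10\right) \left(-13\right) = 2 \cdot 1^{3} \left(2 + 1\right) + 0 \left(-10\right) \left(-13\right) = 2 \cdot 1 \cdot 3 + 0 \left(-13\right) = 6 + 0 = 6$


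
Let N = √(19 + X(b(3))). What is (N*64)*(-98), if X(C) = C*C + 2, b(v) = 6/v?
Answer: -31360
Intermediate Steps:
X(C) = 2 + C² (X(C) = C² + 2 = 2 + C²)
N = 5 (N = √(19 + (2 + (6/3)²)) = √(19 + (2 + (6*(⅓))²)) = √(19 + (2 + 2²)) = √(19 + (2 + 4)) = √(19 + 6) = √25 = 5)
(N*64)*(-98) = (5*64)*(-98) = 320*(-98) = -31360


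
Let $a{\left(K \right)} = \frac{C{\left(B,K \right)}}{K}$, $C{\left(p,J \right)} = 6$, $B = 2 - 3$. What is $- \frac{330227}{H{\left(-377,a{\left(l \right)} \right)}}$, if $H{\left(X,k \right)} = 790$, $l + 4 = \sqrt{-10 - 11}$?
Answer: $- \frac{330227}{790} \approx -418.01$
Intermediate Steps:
$B = -1$
$l = -4 + i \sqrt{21}$ ($l = -4 + \sqrt{-10 - 11} = -4 + \sqrt{-21} = -4 + i \sqrt{21} \approx -4.0 + 4.5826 i$)
$a{\left(K \right)} = \frac{6}{K}$
$- \frac{330227}{H{\left(-377,a{\left(l \right)} \right)}} = - \frac{330227}{790}$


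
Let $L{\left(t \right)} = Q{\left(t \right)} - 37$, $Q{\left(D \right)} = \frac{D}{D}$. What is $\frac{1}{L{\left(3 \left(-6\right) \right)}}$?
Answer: $- \frac{1}{36} \approx -0.027778$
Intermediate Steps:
$Q{\left(D \right)} = 1$
$L{\left(t \right)} = -36$ ($L{\left(t \right)} = 1 - 37 = -36$)
$\frac{1}{L{\left(3 \left(-6\right) \right)}} = \frac{1}{-36} = - \frac{1}{36}$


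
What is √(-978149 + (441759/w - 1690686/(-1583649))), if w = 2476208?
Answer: I*√11606240537205264436759234283/108929008972 ≈ 989.01*I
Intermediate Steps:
√(-978149 + (441759/w - 1690686/(-1583649))) = √(-978149 + (441759/2476208 - 1690686/(-1583649))) = √(-978149 + (441759*(1/2476208) - 1690686*(-1/1583649))) = √(-978149 + (441759/2476208 + 187854/175961)) = √(-978149 + 542897933031/435716035888) = √(-426194661889878281/435716035888) = I*√11606240537205264436759234283/108929008972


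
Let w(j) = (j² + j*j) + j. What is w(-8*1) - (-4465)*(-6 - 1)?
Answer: -31135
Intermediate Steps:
w(j) = j + 2*j² (w(j) = (j² + j²) + j = 2*j² + j = j + 2*j²)
w(-8*1) - (-4465)*(-6 - 1) = (-8*1)*(1 + 2*(-8*1)) - (-4465)*(-6 - 1) = -8*(1 + 2*(-8)) - (-4465)*(-7) = -8*(1 - 16) - 893*35 = -8*(-15) - 31255 = 120 - 31255 = -31135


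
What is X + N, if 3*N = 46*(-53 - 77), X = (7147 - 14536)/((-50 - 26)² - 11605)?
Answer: -11611751/5829 ≈ -1992.1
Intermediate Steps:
X = 2463/1943 (X = -7389/((-76)² - 11605) = -7389/(5776 - 11605) = -7389/(-5829) = -7389*(-1/5829) = 2463/1943 ≈ 1.2676)
N = -5980/3 (N = (46*(-53 - 77))/3 = (46*(-130))/3 = (⅓)*(-5980) = -5980/3 ≈ -1993.3)
X + N = 2463/1943 - 5980/3 = -11611751/5829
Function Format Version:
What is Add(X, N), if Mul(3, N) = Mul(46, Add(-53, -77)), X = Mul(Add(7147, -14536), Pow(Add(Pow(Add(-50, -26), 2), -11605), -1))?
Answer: Rational(-11611751, 5829) ≈ -1992.1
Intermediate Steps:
X = Rational(2463, 1943) (X = Mul(-7389, Pow(Add(Pow(-76, 2), -11605), -1)) = Mul(-7389, Pow(Add(5776, -11605), -1)) = Mul(-7389, Pow(-5829, -1)) = Mul(-7389, Rational(-1, 5829)) = Rational(2463, 1943) ≈ 1.2676)
N = Rational(-5980, 3) (N = Mul(Rational(1, 3), Mul(46, Add(-53, -77))) = Mul(Rational(1, 3), Mul(46, -130)) = Mul(Rational(1, 3), -5980) = Rational(-5980, 3) ≈ -1993.3)
Add(X, N) = Add(Rational(2463, 1943), Rational(-5980, 3)) = Rational(-11611751, 5829)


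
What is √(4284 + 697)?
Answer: √4981 ≈ 70.576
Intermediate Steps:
√(4284 + 697) = √4981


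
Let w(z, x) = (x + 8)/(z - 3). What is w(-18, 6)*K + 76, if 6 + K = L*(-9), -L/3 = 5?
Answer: -10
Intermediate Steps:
L = -15 (L = -3*5 = -15)
w(z, x) = (8 + x)/(-3 + z)
K = 129 (K = -6 - 15*(-9) = -6 + 135 = 129)
w(-18, 6)*K + 76 = ((8 + 6)/(-3 - 18))*129 + 76 = (14/(-21))*129 + 76 = -1/21*14*129 + 76 = -⅔*129 + 76 = -86 + 76 = -10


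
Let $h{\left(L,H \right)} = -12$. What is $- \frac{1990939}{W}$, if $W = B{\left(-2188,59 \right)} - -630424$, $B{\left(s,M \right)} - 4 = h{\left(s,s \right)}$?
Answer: $- \frac{1990939}{630416} \approx -3.1581$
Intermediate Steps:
$B{\left(s,M \right)} = -8$ ($B{\left(s,M \right)} = 4 - 12 = -8$)
$W = 630416$ ($W = -8 - -630424 = -8 + 630424 = 630416$)
$- \frac{1990939}{W} = - \frac{1990939}{630416}$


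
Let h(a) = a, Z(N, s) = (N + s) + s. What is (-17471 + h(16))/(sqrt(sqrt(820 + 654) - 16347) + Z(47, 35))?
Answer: -17455/(117 + I*sqrt(16347 - sqrt(1474))) ≈ -68.08 + 74.309*I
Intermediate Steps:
Z(N, s) = N + 2*s
(-17471 + h(16))/(sqrt(sqrt(820 + 654) - 16347) + Z(47, 35)) = (-17471 + 16)/(sqrt(sqrt(820 + 654) - 16347) + (47 + 2*35)) = -17455/(sqrt(sqrt(1474) - 16347) + (47 + 70)) = -17455/(sqrt(-16347 + sqrt(1474)) + 117) = -17455/(117 + sqrt(-16347 + sqrt(1474)))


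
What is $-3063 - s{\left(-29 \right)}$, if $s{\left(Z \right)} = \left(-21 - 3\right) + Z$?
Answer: $-3010$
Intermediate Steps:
$s{\left(Z \right)} = -24 + Z$
$-3063 - s{\left(-29 \right)} = -3063 - \left(-24 - 29\right) = -3063 - -53 = -3063 + 53 = -3010$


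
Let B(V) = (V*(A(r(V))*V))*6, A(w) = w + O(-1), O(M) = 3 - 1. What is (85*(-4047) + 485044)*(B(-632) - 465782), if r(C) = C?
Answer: -213024682918598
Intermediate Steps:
O(M) = 2
A(w) = 2 + w (A(w) = w + 2 = 2 + w)
B(V) = 6*V**2*(2 + V) (B(V) = (V*((2 + V)*V))*6 = (V*(V*(2 + V)))*6 = (V**2*(2 + V))*6 = 6*V**2*(2 + V))
(85*(-4047) + 485044)*(B(-632) - 465782) = (85*(-4047) + 485044)*(6*(-632)**2*(2 - 632) - 465782) = (-343995 + 485044)*(6*399424*(-630) - 465782) = 141049*(-1509822720 - 465782) = 141049*(-1510288502) = -213024682918598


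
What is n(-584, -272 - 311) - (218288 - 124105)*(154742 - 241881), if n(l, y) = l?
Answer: 8207011853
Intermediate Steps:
n(-584, -272 - 311) - (218288 - 124105)*(154742 - 241881) = -584 - (218288 - 124105)*(154742 - 241881) = -584 - 94183*(-87139) = -584 - 1*(-8207012437) = -584 + 8207012437 = 8207011853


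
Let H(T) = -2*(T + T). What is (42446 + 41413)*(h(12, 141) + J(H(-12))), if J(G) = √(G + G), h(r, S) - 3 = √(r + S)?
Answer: 251577 + 251577*√17 + 335436*√6 ≈ 2.1105e+6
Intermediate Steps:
H(T) = -4*T
h(r, S) = 3 + √(S + r) (h(r, S) = 3 + √(r + S) = 3 + √(S + r))
J(G) = √2*√G (J(G) = √(2*G) = √2*√G)
(42446 + 41413)*(h(12, 141) + J(H(-12))) = (42446 + 41413)*((3 + √(141 + 12)) + √2*√(-4*(-12))) = 83859*((3 + √153) + √2*√48) = 83859*((3 + 3*√17) + √2*(4*√3)) = 83859*((3 + 3*√17) + 4*√6) = 83859*(3 + 3*√17 + 4*√6) = 251577 + 251577*√17 + 335436*√6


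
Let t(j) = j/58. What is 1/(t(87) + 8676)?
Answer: 2/17355 ≈ 0.00011524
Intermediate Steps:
t(j) = j/58 (t(j) = j*(1/58) = j/58)
1/(t(87) + 8676) = 1/((1/58)*87 + 8676) = 1/(3/2 + 8676) = 1/(17355/2) = 2/17355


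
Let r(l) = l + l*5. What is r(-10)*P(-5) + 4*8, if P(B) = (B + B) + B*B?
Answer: -868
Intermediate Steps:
r(l) = 6*l (r(l) = l + 5*l = 6*l)
P(B) = B² + 2*B (P(B) = 2*B + B² = B² + 2*B)
r(-10)*P(-5) + 4*8 = (6*(-10))*(-5*(2 - 5)) + 4*8 = -(-300)*(-3) + 32 = -60*15 + 32 = -900 + 32 = -868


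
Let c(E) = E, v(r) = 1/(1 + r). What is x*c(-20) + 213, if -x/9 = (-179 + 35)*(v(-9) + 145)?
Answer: -3754947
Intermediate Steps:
x = 187758 (x = -9*(-179 + 35)*(1/(1 - 9) + 145) = -(-1296)*(1/(-8) + 145) = -(-1296)*(-⅛ + 145) = -(-1296)*1159/8 = -9*(-20862) = 187758)
x*c(-20) + 213 = 187758*(-20) + 213 = -3755160 + 213 = -3754947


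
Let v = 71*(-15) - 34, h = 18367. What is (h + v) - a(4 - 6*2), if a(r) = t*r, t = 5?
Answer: 17308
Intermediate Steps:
a(r) = 5*r
v = -1099 (v = -1065 - 34 = -1099)
(h + v) - a(4 - 6*2) = (18367 - 1099) - 5*(4 - 6*2) = 17268 - 5*(4 - 12) = 17268 - 5*(-8) = 17268 - 1*(-40) = 17268 + 40 = 17308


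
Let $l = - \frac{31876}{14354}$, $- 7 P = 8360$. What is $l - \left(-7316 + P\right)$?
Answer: $\frac{427436678}{50239} \approx 8508.1$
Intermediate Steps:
$P = - \frac{8360}{7}$ ($P = \left(- \frac{1}{7}\right) 8360 = - \frac{8360}{7} \approx -1194.3$)
$l = - \frac{15938}{7177}$ ($l = \left(-31876\right) \frac{1}{14354} = - \frac{15938}{7177} \approx -2.2207$)
$l - \left(-7316 + P\right) = - \frac{15938}{7177} - \left(-7316 - \frac{8360}{7}\right) = - \frac{15938}{7177} - - \frac{59572}{7} = - \frac{15938}{7177} + \frac{59572}{7} = \frac{427436678}{50239}$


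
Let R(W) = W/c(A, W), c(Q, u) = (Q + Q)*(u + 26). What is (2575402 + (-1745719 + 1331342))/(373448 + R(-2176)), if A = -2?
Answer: 2323101875/401456328 ≈ 5.7867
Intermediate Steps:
c(Q, u) = 2*Q*(26 + u) (c(Q, u) = (2*Q)*(26 + u) = 2*Q*(26 + u))
R(W) = W/(-104 - 4*W) (R(W) = W/((2*(-2)*(26 + W))) = W/(-104 - 4*W))
(2575402 + (-1745719 + 1331342))/(373448 + R(-2176)) = (2575402 + (-1745719 + 1331342))/(373448 - 1*(-2176)/(104 + 4*(-2176))) = (2575402 - 414377)/(373448 - 1*(-2176)/(104 - 8704)) = 2161025/(373448 - 1*(-2176)/(-8600)) = 2161025/(373448 - 1*(-2176)*(-1/8600)) = 2161025/(373448 - 272/1075) = 2161025/(401456328/1075) = 2161025*(1075/401456328) = 2323101875/401456328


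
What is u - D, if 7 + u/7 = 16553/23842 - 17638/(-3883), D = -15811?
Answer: 208945099971/13225498 ≈ 15799.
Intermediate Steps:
u = -163248907/13225498 (u = -49 + 7*(16553/23842 - 17638/(-3883)) = -49 + 7*(16553*(1/23842) - 17638*(-1/3883)) = -49 + 7*(16553/23842 + 17638/3883) = -49 + 7*(484800495/92578486) = -49 + 484800495/13225498 = -163248907/13225498 ≈ -12.343)
u - D = -163248907/13225498 - 1*(-15811) = -163248907/13225498 + 15811 = 208945099971/13225498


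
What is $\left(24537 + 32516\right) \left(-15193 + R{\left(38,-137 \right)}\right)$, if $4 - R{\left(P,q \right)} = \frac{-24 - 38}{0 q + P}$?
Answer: $- \frac{16463213680}{19} \approx -8.6649 \cdot 10^{8}$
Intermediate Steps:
$R{\left(P,q \right)} = 4 + \frac{62}{P}$ ($R{\left(P,q \right)} = 4 - \frac{-24 - 38}{0 q + P} = 4 - - \frac{62}{0 + P} = 4 - - \frac{62}{P} = 4 + \frac{62}{P}$)
$\left(24537 + 32516\right) \left(-15193 + R{\left(38,-137 \right)}\right) = \left(24537 + 32516\right) \left(-15193 + \left(4 + \frac{62}{38}\right)\right) = 57053 \left(-15193 + \left(4 + 62 \cdot \frac{1}{38}\right)\right) = 57053 \left(-15193 + \left(4 + \frac{31}{19}\right)\right) = 57053 \left(-15193 + \frac{107}{19}\right) = 57053 \left(- \frac{288560}{19}\right) = - \frac{16463213680}{19}$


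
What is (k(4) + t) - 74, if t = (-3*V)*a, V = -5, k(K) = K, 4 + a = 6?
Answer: -40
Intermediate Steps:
a = 2 (a = -4 + 6 = 2)
t = 30 (t = -3*(-5)*2 = 15*2 = 30)
(k(4) + t) - 74 = (4 + 30) - 74 = 34 - 74 = -40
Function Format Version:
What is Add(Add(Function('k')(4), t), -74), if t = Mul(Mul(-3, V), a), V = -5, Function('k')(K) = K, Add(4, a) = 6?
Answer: -40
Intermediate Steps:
a = 2 (a = Add(-4, 6) = 2)
t = 30 (t = Mul(Mul(-3, -5), 2) = Mul(15, 2) = 30)
Add(Add(Function('k')(4), t), -74) = Add(Add(4, 30), -74) = Add(34, -74) = -40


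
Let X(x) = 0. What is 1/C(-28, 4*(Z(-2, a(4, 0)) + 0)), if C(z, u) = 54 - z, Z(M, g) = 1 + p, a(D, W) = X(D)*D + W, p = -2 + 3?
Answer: 1/82 ≈ 0.012195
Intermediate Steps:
p = 1
a(D, W) = W (a(D, W) = 0*D + W = 0 + W = W)
Z(M, g) = 2 (Z(M, g) = 1 + 1 = 2)
1/C(-28, 4*(Z(-2, a(4, 0)) + 0)) = 1/(54 - 1*(-28)) = 1/(54 + 28) = 1/82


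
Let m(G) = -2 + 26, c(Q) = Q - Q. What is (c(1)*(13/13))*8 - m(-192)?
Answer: -24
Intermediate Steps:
c(Q) = 0
m(G) = 24
(c(1)*(13/13))*8 - m(-192) = (0*(13/13))*8 - 1*24 = (0*(13*(1/13)))*8 - 24 = (0*1)*8 - 24 = 0*8 - 24 = 0 - 24 = -24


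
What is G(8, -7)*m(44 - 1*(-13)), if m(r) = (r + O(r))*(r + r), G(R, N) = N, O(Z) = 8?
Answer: -51870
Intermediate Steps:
m(r) = 2*r*(8 + r) (m(r) = (r + 8)*(r + r) = (8 + r)*(2*r) = 2*r*(8 + r))
G(8, -7)*m(44 - 1*(-13)) = -14*(44 - 1*(-13))*(8 + (44 - 1*(-13))) = -14*(44 + 13)*(8 + (44 + 13)) = -14*57*(8 + 57) = -14*57*65 = -7*7410 = -51870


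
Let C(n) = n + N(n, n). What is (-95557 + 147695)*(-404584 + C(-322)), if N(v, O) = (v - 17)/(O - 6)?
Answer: -3462193363201/164 ≈ -2.1111e+10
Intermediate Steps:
N(v, O) = (-17 + v)/(-6 + O)
C(n) = n + (-17 + n)/(-6 + n)
(-95557 + 147695)*(-404584 + C(-322)) = (-95557 + 147695)*(-404584 + (-17 - 322 - 322*(-6 - 322))/(-6 - 322)) = 52138*(-404584 + (-17 - 322 - 322*(-328))/(-328)) = 52138*(-404584 - (-17 - 322 + 105616)/328) = 52138*(-404584 - 1/328*105277) = 52138*(-404584 - 105277/328) = 52138*(-132808829/328) = -3462193363201/164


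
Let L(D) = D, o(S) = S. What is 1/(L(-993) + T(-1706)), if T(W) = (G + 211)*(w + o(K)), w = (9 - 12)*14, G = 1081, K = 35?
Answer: -1/10037 ≈ -9.9631e-5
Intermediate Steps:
w = -42 (w = -3*14 = -42)
T(W) = -9044 (T(W) = (1081 + 211)*(-42 + 35) = 1292*(-7) = -9044)
1/(L(-993) + T(-1706)) = 1/(-993 - 9044) = 1/(-10037) = -1/10037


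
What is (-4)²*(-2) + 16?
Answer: -16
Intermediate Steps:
(-4)²*(-2) + 16 = 16*(-2) + 16 = -32 + 16 = -16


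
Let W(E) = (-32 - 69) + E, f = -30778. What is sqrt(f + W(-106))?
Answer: I*sqrt(30985) ≈ 176.03*I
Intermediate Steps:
W(E) = -101 + E
sqrt(f + W(-106)) = sqrt(-30778 + (-101 - 106)) = sqrt(-30778 - 207) = sqrt(-30985) = I*sqrt(30985)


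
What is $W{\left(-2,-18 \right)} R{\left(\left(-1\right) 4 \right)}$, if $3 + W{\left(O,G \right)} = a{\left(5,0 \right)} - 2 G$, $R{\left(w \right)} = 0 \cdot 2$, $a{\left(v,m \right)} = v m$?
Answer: $0$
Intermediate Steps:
$a{\left(v,m \right)} = m v$
$R{\left(w \right)} = 0$
$W{\left(O,G \right)} = -3 - 2 G$ ($W{\left(O,G \right)} = -3 + \left(0 \cdot 5 - 2 G\right) = -3 + \left(0 - 2 G\right) = -3 - 2 G$)
$W{\left(-2,-18 \right)} R{\left(\left(-1\right) 4 \right)} = \left(-3 - -36\right) 0 = \left(-3 + 36\right) 0 = 33 \cdot 0 = 0$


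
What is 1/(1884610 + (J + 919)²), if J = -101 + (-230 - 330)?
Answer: 1/1951174 ≈ 5.1251e-7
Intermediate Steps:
J = -661 (J = -101 - 560 = -661)
1/(1884610 + (J + 919)²) = 1/(1884610 + (-661 + 919)²) = 1/(1884610 + 258²) = 1/(1884610 + 66564) = 1/1951174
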